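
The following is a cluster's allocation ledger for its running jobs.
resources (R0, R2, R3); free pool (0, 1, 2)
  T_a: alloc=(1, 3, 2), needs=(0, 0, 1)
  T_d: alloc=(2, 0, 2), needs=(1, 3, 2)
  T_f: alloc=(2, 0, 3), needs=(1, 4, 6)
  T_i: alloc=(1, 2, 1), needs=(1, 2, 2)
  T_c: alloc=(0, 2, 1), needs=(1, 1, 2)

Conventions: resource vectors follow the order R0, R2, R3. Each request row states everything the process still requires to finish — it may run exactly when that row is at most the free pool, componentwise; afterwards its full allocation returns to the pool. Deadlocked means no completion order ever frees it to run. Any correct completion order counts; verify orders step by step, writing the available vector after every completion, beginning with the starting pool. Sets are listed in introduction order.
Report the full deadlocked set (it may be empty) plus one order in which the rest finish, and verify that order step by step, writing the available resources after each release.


The deadlocked set is empty.
Key observation: the pool covers T_a at once, and every later process fits after earlier releases.
The rest can finish in the order T_a, T_c, T_d, T_f, T_i. Verifying each step:
  pool = (0, 1, 2)
  run T_a (needs (0, 0, 1), free (0, 1, 2)); after release of (1, 3, 2) the pool is (1, 4, 4)
  run T_c (needs (1, 1, 2), free (1, 4, 4)); after release of (0, 2, 1) the pool is (1, 6, 5)
  run T_d (needs (1, 3, 2), free (1, 6, 5)); after release of (2, 0, 2) the pool is (3, 6, 7)
  run T_f (needs (1, 4, 6), free (3, 6, 7)); after release of (2, 0, 3) the pool is (5, 6, 10)
  run T_i (needs (1, 2, 2), free (5, 6, 10)); after release of (1, 2, 1) the pool is (6, 8, 11)


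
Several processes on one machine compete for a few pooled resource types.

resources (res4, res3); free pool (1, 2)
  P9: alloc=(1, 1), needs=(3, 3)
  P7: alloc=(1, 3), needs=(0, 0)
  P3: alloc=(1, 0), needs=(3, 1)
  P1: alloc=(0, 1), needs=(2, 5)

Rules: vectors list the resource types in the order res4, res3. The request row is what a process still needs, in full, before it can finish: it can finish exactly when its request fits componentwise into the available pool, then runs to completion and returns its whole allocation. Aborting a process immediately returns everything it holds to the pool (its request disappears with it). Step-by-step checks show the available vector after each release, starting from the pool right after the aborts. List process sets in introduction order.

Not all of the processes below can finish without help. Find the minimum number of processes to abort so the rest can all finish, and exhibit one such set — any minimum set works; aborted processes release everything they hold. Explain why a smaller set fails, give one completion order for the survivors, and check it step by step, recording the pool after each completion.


Minimum abort set: P9.
Key observation: aborting P9 returns (1, 1), and P3 — hopeless before — runs at step 2 with the returned capacity in the pool.
Minimality: the empty abort set fails — the state is deadlocked as it stands.
One survivor order: P7, P3, P1. Step-by-step check (post-abort pool first):
  pool = (2, 3)
  P7 needs (0, 0) <= (2, 3) -> finishes; pool += (1, 3) = (3, 6)
  P3 needs (3, 1) <= (3, 6) -> finishes; pool += (1, 0) = (4, 6)
  P1 needs (2, 5) <= (4, 6) -> finishes; pool += (0, 1) = (4, 7)


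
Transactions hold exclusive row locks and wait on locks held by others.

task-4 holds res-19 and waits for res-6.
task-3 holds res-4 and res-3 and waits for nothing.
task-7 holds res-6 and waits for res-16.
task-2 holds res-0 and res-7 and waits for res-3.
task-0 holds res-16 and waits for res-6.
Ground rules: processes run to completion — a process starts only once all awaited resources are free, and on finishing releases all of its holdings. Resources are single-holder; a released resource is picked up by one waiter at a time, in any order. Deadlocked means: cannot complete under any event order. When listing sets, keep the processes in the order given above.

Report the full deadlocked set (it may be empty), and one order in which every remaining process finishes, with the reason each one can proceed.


The deadlocked set is task-4, task-7 and task-0.
Key observation: the wait chain closes on itself along task-7 -> task-0 -> task-7; task-4 waits into the deadlock from upstream.
A valid finishing order for the others: task-3, task-2.
Check, step by step:
  run task-3 (it waits on nothing); releases res-4 and res-3
  run task-2 (all its waits — res-3 — are resolved); releases res-0 and res-7


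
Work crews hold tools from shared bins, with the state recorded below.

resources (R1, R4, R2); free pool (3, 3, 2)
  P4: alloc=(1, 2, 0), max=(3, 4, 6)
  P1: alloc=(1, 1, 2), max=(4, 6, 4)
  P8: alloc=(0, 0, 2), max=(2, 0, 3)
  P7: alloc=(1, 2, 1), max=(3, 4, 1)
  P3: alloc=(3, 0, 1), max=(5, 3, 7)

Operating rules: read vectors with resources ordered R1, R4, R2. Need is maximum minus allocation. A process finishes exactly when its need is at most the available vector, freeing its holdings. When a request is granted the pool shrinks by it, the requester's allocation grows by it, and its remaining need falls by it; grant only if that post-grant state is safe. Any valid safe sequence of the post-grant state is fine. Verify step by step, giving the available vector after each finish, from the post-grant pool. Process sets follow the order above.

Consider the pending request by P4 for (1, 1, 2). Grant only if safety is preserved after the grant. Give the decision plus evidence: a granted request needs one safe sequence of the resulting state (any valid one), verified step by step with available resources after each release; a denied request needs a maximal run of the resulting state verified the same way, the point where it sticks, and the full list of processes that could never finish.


DENY: after the grant no complete ordering would exist.
Key observation: after P7, P8 the pool peaks at (3, 4, 3), and each blocked process is short somewhere: P4 on R2; P1 on R4; P3 on R2.
Pretend the grant happened; the run P7, P8 goes as far as possible. Check, step by step:
  pool = (2, 2, 0)
  P7: need (2, 2, 0) fits (2, 2, 0); releases (1, 2, 1), pool now (3, 4, 1)
  P8: need (2, 0, 1) fits (3, 4, 1); releases (0, 0, 2), pool now (3, 4, 3)
  P4 still needs (1, 1, 4) but only (3, 4, 3) is free — short on R2
  P1 still needs (3, 5, 2) but only (3, 4, 3) is free — short on R4
  P3 still needs (2, 3, 6) but only (3, 4, 3) is free — short on R2
Post-grant, the permanently blocked set is P4, P1 and P3.


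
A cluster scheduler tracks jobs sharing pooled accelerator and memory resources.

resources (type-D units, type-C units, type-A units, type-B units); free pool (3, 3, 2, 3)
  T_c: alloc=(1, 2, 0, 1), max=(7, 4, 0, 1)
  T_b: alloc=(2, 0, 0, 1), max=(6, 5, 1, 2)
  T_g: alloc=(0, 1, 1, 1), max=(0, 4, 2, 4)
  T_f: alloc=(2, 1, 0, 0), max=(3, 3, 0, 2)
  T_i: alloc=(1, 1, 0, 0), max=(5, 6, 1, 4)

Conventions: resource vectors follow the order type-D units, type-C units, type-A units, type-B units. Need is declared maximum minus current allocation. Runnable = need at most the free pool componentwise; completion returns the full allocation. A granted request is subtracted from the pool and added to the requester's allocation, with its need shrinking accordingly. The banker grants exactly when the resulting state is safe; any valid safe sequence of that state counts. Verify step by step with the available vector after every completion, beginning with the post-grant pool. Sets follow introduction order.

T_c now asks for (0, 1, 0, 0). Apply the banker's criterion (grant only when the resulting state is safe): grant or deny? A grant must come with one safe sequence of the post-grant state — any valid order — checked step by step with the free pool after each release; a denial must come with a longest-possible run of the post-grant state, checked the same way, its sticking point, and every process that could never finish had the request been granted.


DENY — the pretend-granted state is unsafe.
Key observation: after T_f, T_g the pool peaks at (5, 4, 3, 4), and each blocked process is short somewhere: T_c on type-D units; T_b on type-C units; T_i on type-C units.
Pretend the grant happened; the run T_f, T_g goes as far as possible. Walking it through:
  pool = (3, 2, 2, 3)
  T_f needs (1, 2, 0, 2) <= (3, 2, 2, 3) -> finishes; pool += (2, 1, 0, 0) = (5, 3, 2, 3)
  T_g needs (0, 3, 1, 3) <= (5, 3, 2, 3) -> finishes; pool += (0, 1, 1, 1) = (5, 4, 3, 4)
  T_c cannot run: need (6, 1, 0, 0) vs free (5, 4, 3, 4) (insufficient type-D units)
  T_b cannot run: need (4, 5, 1, 1) vs free (5, 4, 3, 4) (insufficient type-C units)
  T_i cannot run: need (4, 5, 1, 4) vs free (5, 4, 3, 4) (insufficient type-C units)
Post-grant, the permanently blocked set is T_c, T_b and T_i.


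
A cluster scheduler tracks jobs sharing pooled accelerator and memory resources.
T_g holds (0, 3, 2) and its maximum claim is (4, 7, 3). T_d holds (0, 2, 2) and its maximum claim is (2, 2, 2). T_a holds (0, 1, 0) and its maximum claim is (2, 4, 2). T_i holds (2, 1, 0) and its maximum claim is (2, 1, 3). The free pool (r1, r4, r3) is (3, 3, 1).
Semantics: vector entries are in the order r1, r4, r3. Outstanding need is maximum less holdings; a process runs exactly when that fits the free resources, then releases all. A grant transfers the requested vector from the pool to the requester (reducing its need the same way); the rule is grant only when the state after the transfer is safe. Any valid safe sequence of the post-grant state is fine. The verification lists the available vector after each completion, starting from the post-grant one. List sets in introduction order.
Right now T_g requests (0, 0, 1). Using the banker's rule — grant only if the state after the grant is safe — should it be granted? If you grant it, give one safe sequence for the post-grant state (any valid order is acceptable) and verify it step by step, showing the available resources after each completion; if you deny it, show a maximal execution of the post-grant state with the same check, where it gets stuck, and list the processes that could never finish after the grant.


DENY — the pretend-granted state is unsafe.
Key observation: after T_d, T_a the pool peaks at (3, 6, 2), and each blocked process is short somewhere: T_g on r1; T_i on r3.
Pretend the grant happened; the run T_d, T_a goes as far as possible. Verifying each step:
  pool = (3, 3, 0)
  T_d: need (2, 0, 0) fits (3, 3, 0); releases (0, 2, 2), pool now (3, 5, 2)
  T_a: need (2, 3, 2) fits (3, 5, 2); releases (0, 1, 0), pool now (3, 6, 2)
  blocked: T_g wants (4, 4, 0), pool (3, 6, 2) — not enough r1
  blocked: T_i wants (0, 0, 3), pool (3, 6, 2) — not enough r3
Had the request been granted, T_g and T_i could never finish.


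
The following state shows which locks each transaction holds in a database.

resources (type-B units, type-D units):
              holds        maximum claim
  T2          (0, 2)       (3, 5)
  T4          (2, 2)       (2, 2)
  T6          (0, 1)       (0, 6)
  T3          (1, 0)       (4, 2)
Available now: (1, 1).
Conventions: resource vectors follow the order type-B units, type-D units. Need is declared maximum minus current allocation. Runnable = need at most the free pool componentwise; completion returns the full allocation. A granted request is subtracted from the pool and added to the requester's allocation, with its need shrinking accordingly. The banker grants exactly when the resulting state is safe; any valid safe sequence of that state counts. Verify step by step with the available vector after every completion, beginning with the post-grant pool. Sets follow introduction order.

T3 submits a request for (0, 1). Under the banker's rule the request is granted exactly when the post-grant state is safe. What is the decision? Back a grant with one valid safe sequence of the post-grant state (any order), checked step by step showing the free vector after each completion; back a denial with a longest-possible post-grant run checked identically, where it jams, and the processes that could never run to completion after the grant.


GRANT — the state after the grant stays safe, e.g. via T4, T3, T2, T6.
Key observation: the grant leaves (1, 0) free — enough for T4, whose release restarts the cascade.
Step-by-step check of the post-grant state:
  pool = (1, 0)
  run T4 (needs (0, 0), free (1, 0)); after release of (2, 2) the pool is (3, 2)
  run T3 (needs (3, 1), free (3, 2)); after release of (1, 1) the pool is (4, 3)
  run T2 (needs (3, 3), free (4, 3)); after release of (0, 2) the pool is (4, 5)
  run T6 (needs (0, 5), free (4, 5)); after release of (0, 1) the pool is (4, 6)


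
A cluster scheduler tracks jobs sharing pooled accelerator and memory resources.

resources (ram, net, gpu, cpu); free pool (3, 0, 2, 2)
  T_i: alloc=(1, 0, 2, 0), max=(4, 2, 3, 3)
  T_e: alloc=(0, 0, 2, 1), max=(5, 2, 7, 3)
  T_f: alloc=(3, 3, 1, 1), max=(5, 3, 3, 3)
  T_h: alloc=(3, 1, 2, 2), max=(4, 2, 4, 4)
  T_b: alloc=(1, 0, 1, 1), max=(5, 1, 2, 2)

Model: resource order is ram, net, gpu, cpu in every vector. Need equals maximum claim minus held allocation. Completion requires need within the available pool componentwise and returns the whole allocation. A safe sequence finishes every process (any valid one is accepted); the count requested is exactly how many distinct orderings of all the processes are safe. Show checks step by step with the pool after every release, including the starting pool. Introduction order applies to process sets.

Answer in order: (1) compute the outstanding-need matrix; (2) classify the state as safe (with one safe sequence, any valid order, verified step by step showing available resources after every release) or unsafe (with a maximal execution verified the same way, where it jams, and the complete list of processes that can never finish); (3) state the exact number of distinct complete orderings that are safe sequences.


(1) Outstanding need per process (order ram, net, gpu, cpu):
  T_i: (3, 2, 1, 3)
  T_e: (5, 2, 5, 2)
  T_f: (2, 0, 2, 2)
  T_h: (1, 1, 2, 2)
  T_b: (4, 1, 1, 1)
(2) SAFE — a valid safe sequence is T_f, T_h, T_i, T_b, T_e.
Key observation: the first exact fit in this order is T_f — it needs (2, 0, 2, 2) with (3, 0, 2, 2) free, meeting a requested resource to the last unit.
Verifying each step:
  pool = (3, 0, 2, 2)
  T_f: need (2, 0, 2, 2) fits (3, 0, 2, 2); releases (3, 3, 1, 1), pool now (6, 3, 3, 3)
  T_h: need (1, 1, 2, 2) fits (6, 3, 3, 3); releases (3, 1, 2, 2), pool now (9, 4, 5, 5)
  T_i: need (3, 2, 1, 3) fits (9, 4, 5, 5); releases (1, 0, 2, 0), pool now (10, 4, 7, 5)
  T_b: need (4, 1, 1, 1) fits (10, 4, 7, 5); releases (1, 0, 1, 1), pool now (11, 4, 8, 6)
  T_e: need (5, 2, 5, 2) fits (11, 4, 8, 6); releases (0, 0, 2, 1), pool now (11, 4, 10, 7)
(3) The exact count: 16 of the possible complete orderings are safe sequences.


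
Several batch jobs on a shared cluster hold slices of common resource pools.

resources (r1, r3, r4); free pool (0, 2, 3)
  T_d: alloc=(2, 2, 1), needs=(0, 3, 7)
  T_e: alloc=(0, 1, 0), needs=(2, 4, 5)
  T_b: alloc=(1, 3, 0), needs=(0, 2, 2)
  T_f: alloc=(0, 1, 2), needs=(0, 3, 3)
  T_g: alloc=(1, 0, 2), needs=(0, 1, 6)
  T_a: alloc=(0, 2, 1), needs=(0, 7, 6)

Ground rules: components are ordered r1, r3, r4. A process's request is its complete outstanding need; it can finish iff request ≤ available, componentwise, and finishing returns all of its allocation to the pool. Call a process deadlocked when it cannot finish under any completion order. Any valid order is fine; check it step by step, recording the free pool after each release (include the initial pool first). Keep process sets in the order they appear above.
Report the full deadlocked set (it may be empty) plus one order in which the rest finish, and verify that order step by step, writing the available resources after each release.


Deadlocked: T_d, T_e, T_g and T_a.
Key observation: after T_b, T_f the pool peaks at (1, 6, 5), and each blocked process is short somewhere: T_d on r4; T_e on r1; T_g on r4; T_a on r3, r4.
A valid finishing order for the others: T_b, T_f. Walking it through:
  pool = (0, 2, 3)
  run T_b (needs (0, 2, 2), free (0, 2, 3)); after release of (1, 3, 0) the pool is (1, 5, 3)
  run T_f (needs (0, 3, 3), free (1, 5, 3)); after release of (0, 1, 2) the pool is (1, 6, 5)
None of the blocked processes ever fits:
  T_d still needs (0, 3, 7) but only (1, 6, 5) is free — short on r4
  T_e still needs (2, 4, 5) but only (1, 6, 5) is free — short on r1
  T_g still needs (0, 1, 6) but only (1, 6, 5) is free — short on r4
  T_a still needs (0, 7, 6) but only (1, 6, 5) is free — short on r3 and r4


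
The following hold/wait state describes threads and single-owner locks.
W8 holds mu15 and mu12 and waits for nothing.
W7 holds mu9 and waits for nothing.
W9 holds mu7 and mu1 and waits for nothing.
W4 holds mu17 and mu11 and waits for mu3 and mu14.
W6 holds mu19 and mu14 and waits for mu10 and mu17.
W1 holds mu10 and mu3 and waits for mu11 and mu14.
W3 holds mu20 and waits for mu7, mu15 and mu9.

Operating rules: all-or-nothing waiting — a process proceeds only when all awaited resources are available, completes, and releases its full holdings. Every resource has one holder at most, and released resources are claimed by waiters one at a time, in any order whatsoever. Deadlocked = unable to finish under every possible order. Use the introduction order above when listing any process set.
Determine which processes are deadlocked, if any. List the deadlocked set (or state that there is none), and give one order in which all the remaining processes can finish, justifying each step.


Deadlocked set: W4, W6 and W1.
Key observation: W4 -> W6 -> W4 is a circular wait — nothing in it can go first; W1 is caught in further circular waits.
One completion order for the rest: W7, W9, W8, W3.
Verifying each step:
  run W7 (it waits on nothing); releases mu9
  run W9 (it waits on nothing); releases mu7 and mu1
  run W8 (it waits on nothing); releases mu15 and mu12
  W3 waits on mu7, mu15 and mu9 — all released -> runs and releases mu20


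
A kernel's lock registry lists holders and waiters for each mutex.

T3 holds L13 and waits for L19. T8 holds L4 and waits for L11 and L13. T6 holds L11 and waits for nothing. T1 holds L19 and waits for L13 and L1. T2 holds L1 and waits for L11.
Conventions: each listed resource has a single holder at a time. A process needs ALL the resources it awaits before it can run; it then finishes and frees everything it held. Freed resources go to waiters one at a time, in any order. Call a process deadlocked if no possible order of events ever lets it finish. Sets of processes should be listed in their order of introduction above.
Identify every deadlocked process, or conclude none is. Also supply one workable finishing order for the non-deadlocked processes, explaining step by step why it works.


Deadlocked: T3, T8 and T1.
Key observation: nobody on the ring T3 -> T1 -> T3 can start until another member finishes, which never happens; T8 waits into the deadlock from upstream.
One completion order for the rest: T6, T2.
Step-by-step check:
  T6: no waits; runs immediately, freeing L11
  run T2 (all its waits — L11 — are resolved); releases L1


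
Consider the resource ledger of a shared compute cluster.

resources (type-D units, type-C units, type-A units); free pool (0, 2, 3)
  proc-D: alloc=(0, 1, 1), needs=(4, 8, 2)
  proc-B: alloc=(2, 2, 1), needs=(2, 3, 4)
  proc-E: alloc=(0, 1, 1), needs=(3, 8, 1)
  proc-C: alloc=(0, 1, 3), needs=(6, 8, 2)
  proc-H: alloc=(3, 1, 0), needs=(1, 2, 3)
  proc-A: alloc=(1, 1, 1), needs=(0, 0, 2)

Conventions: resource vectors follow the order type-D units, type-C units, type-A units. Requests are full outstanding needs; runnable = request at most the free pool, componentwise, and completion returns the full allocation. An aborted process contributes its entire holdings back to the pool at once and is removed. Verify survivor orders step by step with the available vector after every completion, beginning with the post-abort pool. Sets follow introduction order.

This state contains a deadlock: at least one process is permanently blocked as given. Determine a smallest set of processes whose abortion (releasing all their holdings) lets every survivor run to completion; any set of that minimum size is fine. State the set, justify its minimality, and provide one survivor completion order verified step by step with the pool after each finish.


Minimum abort set: proc-D and proc-C.
Key observation: the deadlocked proc-E becomes finishable only because proc-D and proc-C released (0, 2, 4); it completes at step 4 below.
Minimality, checking each single-abort alternative: proc-D alone leaves proc-E blocked (short on type-C units); proc-B alone leaves proc-D blocked (short on type-C units); proc-E alone leaves proc-D blocked (short on type-C units); proc-C alone leaves proc-D blocked (short on type-C units); proc-H alone leaves proc-D blocked (short on type-C units); proc-A alone leaves proc-D blocked (short on type-C units).
Survivors finish in the order: proc-A, proc-H, proc-B, proc-E. Walking it through (pool after the aborts first):
  pool = (0, 4, 7)
  proc-A: need (0, 0, 2) fits (0, 4, 7); releases (1, 1, 1), pool now (1, 5, 8)
  proc-H: need (1, 2, 3) fits (1, 5, 8); releases (3, 1, 0), pool now (4, 6, 8)
  proc-B: need (2, 3, 4) fits (4, 6, 8); releases (2, 2, 1), pool now (6, 8, 9)
  proc-E: need (3, 8, 1) fits (6, 8, 9); releases (0, 1, 1), pool now (6, 9, 10)


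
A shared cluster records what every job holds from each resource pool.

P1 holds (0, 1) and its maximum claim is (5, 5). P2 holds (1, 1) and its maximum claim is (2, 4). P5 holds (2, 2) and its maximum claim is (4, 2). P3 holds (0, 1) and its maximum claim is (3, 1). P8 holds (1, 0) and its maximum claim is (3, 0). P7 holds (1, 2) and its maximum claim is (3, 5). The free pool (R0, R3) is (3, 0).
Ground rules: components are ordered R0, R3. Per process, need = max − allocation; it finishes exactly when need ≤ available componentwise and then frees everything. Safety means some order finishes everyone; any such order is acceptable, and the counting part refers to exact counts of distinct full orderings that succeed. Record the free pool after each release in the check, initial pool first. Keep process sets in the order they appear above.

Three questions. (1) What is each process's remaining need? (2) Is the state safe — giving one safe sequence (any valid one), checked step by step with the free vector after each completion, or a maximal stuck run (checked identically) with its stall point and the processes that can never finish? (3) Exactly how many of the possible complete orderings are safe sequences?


(1) Outstanding need per process (order R0, R3):
  P1: (5, 4)
  P2: (1, 3)
  P5: (2, 0)
  P3: (3, 0)
  P8: (2, 0)
  P7: (2, 3)
(2) The state is SAFE; one workable sequence: P3, P5, P8, P2, P1, P7.
Key observation: the order's first zero-slack moment is P3 ((3, 0) needed, (3, 0) free — a requested resource with nothing to spare).
Step-by-step check:
  pool = (3, 0)
  P3 needs (3, 0) <= (3, 0) -> finishes; pool += (0, 1) = (3, 1)
  P5 needs (2, 0) <= (3, 1) -> finishes; pool += (2, 2) = (5, 3)
  P8 needs (2, 0) <= (5, 3) -> finishes; pool += (1, 0) = (6, 3)
  P2 needs (1, 3) <= (6, 3) -> finishes; pool += (1, 1) = (7, 4)
  P1 needs (5, 4) <= (7, 4) -> finishes; pool += (0, 1) = (7, 5)
  P7 needs (2, 3) <= (7, 5) -> finishes; pool += (1, 2) = (8, 7)
(3) Precisely 48 of the possible complete orderings are safe sequences.


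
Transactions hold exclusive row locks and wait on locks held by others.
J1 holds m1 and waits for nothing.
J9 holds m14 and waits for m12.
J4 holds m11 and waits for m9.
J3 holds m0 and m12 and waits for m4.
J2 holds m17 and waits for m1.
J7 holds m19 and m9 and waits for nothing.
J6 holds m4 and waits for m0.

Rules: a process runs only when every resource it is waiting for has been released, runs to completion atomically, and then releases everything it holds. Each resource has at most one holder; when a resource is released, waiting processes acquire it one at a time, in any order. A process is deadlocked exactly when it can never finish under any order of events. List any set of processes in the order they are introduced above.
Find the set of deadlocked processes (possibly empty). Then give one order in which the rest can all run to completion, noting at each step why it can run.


The deadlocked set is J9, J3 and J6.
Key observation: the knot is the closed ring of waits J3 -> J6 -> J3; J9 waits into the deadlock from upstream.
One completion order for the rest: J1, J7, J4, J2.
Check, step by step:
  run J1 (it waits on nothing); releases m1
  run J7 (it waits on nothing); releases m19 and m9
  J4: everything it awaited (m9) is free; runs, freeing m11
  J2: everything it awaited (m1) is free; runs, freeing m17


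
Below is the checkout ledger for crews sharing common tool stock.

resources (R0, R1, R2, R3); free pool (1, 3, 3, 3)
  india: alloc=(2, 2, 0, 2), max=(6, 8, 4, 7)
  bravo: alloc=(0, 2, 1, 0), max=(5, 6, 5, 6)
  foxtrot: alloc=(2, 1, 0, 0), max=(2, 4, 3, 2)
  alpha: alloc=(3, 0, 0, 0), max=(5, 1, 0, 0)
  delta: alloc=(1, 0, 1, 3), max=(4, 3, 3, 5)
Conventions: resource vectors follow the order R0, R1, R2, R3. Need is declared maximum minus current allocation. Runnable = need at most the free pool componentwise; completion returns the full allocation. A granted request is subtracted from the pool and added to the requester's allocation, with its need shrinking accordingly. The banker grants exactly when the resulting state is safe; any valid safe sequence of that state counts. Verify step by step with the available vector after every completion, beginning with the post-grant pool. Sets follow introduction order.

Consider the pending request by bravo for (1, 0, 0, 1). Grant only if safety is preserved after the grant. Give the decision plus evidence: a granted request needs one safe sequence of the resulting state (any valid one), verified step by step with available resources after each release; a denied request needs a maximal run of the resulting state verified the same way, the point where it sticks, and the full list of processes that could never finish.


GRANT — the state after the grant stays safe, e.g. via foxtrot, alpha, delta, bravo, india.
Key observation: even at the reduced pool (0, 3, 3, 2), foxtrot fits immediately, so safety survives the grant.
Verifying the post-grant state step by step:
  pool = (0, 3, 3, 2)
  run foxtrot (needs (0, 3, 3, 2), free (0, 3, 3, 2)); after release of (2, 1, 0, 0) the pool is (2, 4, 3, 2)
  run alpha (needs (2, 1, 0, 0), free (2, 4, 3, 2)); after release of (3, 0, 0, 0) the pool is (5, 4, 3, 2)
  run delta (needs (3, 3, 2, 2), free (5, 4, 3, 2)); after release of (1, 0, 1, 3) the pool is (6, 4, 4, 5)
  run bravo (needs (4, 4, 4, 5), free (6, 4, 4, 5)); after release of (1, 2, 1, 1) the pool is (7, 6, 5, 6)
  run india (needs (4, 6, 4, 5), free (7, 6, 5, 6)); after release of (2, 2, 0, 2) the pool is (9, 8, 5, 8)


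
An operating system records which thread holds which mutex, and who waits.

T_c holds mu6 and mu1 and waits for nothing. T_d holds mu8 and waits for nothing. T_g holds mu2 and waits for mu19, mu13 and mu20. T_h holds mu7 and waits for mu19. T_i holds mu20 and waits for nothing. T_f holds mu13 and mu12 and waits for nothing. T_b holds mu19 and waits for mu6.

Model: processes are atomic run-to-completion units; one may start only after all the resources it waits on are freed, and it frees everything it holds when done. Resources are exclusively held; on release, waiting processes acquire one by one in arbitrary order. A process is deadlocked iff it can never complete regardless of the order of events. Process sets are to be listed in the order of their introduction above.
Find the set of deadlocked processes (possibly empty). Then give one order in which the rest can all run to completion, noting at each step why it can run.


The deadlocked set is empty.
Key observation: every chain of waits terminates; starting from the processes that wait on nothing, all the rest unlock in turn.
One completion order for the rest: T_c, T_d, T_b, T_i, T_f, T_h, T_g.
Step-by-step check:
  T_c waits on nothing -> runs at once and releases mu6 and mu1
  T_d waits on nothing -> runs at once and releases mu8
  T_b waits on mu6 — all released -> runs and releases mu19
  T_i waits on nothing -> runs at once and releases mu20
  T_f waits on nothing -> runs at once and releases mu13 and mu12
  T_h waits on mu19 — all released -> runs and releases mu7
  T_g waits on mu19, mu13 and mu20 — all released -> runs and releases mu2


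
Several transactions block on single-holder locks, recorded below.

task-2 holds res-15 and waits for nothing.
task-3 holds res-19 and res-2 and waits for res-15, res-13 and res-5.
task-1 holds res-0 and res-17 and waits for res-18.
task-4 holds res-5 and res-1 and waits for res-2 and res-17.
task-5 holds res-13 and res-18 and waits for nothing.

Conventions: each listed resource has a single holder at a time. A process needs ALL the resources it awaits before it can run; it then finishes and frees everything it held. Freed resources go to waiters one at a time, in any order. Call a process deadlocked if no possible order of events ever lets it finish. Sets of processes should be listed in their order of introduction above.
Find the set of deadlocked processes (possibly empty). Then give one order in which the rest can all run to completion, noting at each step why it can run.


Deadlocked set: task-3 and task-4.
Key observation: the knot is the closed ring of waits task-3 -> task-4 -> task-3; no other process is dragged down with it.
The rest can finish in the order task-5, task-1, task-2.
Check, step by step:
  task-5 waits on nothing -> runs at once and releases res-13 and res-18
  task-1: everything it awaited (res-18) is free; runs, freeing res-0 and res-17
  task-2 waits on nothing -> runs at once and releases res-15


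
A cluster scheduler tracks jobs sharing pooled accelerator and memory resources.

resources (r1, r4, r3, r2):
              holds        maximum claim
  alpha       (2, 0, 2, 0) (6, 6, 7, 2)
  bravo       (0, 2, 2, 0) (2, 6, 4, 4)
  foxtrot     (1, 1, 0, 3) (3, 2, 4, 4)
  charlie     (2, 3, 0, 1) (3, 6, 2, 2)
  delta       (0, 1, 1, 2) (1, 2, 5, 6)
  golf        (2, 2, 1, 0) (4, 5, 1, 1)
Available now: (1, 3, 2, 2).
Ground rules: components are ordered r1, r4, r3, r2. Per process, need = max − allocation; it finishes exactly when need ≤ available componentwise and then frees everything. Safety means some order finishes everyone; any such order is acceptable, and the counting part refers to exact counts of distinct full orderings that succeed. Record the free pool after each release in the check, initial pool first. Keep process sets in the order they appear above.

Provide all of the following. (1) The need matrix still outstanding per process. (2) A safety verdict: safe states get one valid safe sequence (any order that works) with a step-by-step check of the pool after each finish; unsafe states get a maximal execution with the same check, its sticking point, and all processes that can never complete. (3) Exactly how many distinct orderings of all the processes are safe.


(1) Remaining need (order r1, r4, r3, r2):
  alpha: (4, 6, 5, 2)
  bravo: (2, 4, 2, 4)
  foxtrot: (2, 1, 4, 1)
  charlie: (1, 3, 2, 1)
  delta: (1, 1, 4, 4)
  golf: (2, 3, 0, 1)
(2) UNSAFE.
Key observation: after charlie, golf the pool peaks at (5, 8, 3, 3), and each blocked process is short somewhere: alpha on r3; bravo on r2; foxtrot on r3; delta on r3, r2.
A maximal execution: charlie, golf — then nothing else fits. Verifying each step:
  pool = (1, 3, 2, 2)
  charlie needs (1, 3, 2, 1) <= (1, 3, 2, 2) -> finishes; pool += (2, 3, 0, 1) = (3, 6, 2, 3)
  golf needs (2, 3, 0, 1) <= (3, 6, 2, 3) -> finishes; pool += (2, 2, 1, 0) = (5, 8, 3, 3)
  alpha cannot run: need (4, 6, 5, 2) vs free (5, 8, 3, 3) (insufficient r3)
  bravo cannot run: need (2, 4, 2, 4) vs free (5, 8, 3, 3) (insufficient r2)
  foxtrot cannot run: need (2, 1, 4, 1) vs free (5, 8, 3, 3) (insufficient r3)
  delta cannot run: need (1, 1, 4, 4) vs free (5, 8, 3, 3) (insufficient r3 and r2)
Never able to finish: alpha, bravo, foxtrot and delta.
(3) Precisely 0 of the possible complete orderings are safe sequences.


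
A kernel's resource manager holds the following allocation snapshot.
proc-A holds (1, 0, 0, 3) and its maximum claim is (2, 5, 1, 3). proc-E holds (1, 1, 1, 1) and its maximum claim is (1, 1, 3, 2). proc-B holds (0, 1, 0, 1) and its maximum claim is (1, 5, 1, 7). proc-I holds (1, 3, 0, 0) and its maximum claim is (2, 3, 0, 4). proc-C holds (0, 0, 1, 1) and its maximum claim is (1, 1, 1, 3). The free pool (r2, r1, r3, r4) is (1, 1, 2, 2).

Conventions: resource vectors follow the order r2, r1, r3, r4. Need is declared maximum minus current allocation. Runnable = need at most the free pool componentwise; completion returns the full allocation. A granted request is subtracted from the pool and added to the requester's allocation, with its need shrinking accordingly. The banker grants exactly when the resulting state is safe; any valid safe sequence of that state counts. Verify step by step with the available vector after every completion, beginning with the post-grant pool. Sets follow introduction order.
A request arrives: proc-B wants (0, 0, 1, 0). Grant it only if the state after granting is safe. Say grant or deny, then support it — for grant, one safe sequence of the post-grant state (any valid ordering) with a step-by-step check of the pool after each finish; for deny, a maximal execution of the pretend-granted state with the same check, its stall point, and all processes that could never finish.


GRANT: granting preserves safety; a valid post-grant sequence is proc-C, proc-E, proc-I, proc-A, proc-B.
Key observation: (1, 1, 1, 2) free after granting still covers proc-C first, and each release covers the next.
Verifying the post-grant state step by step:
  pool = (1, 1, 1, 2)
  run proc-C (needs (1, 1, 0, 2), free (1, 1, 1, 2)); after release of (0, 0, 1, 1) the pool is (1, 1, 2, 3)
  run proc-E (needs (0, 0, 2, 1), free (1, 1, 2, 3)); after release of (1, 1, 1, 1) the pool is (2, 2, 3, 4)
  run proc-I (needs (1, 0, 0, 4), free (2, 2, 3, 4)); after release of (1, 3, 0, 0) the pool is (3, 5, 3, 4)
  run proc-A (needs (1, 5, 1, 0), free (3, 5, 3, 4)); after release of (1, 0, 0, 3) the pool is (4, 5, 3, 7)
  run proc-B (needs (1, 4, 0, 6), free (4, 5, 3, 7)); after release of (0, 1, 1, 1) the pool is (4, 6, 4, 8)


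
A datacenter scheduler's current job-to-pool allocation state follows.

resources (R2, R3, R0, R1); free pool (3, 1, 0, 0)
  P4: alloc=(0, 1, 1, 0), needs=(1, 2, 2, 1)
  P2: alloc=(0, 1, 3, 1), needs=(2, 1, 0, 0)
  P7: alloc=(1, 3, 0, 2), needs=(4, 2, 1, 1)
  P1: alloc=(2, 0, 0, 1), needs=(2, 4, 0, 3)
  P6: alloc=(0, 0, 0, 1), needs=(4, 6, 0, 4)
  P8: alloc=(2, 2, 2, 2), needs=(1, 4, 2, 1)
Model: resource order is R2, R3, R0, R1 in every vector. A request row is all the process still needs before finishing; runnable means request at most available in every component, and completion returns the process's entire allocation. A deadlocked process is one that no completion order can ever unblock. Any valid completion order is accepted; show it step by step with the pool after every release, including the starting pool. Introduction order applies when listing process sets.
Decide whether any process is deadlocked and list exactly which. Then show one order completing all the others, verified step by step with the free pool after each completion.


Deadlocked: P7, P1, P6 and P8.
Key observation: after P2, P4 the pool peaks at (3, 3, 4, 1), and each blocked process is short somewhere: P7 on R2; P1 on R3, R1; P6 on R2, R3, R1; P8 on R3.
A valid finishing order for the others: P2, P4. Walking it through:
  pool = (3, 1, 0, 0)
  P2 needs (2, 1, 0, 0) <= (3, 1, 0, 0) -> finishes; pool += (0, 1, 3, 1) = (3, 2, 3, 1)
  P4 needs (1, 2, 2, 1) <= (3, 2, 3, 1) -> finishes; pool += (0, 1, 1, 0) = (3, 3, 4, 1)
The blocked processes can never fit:
  P7 cannot run: need (4, 2, 1, 1) vs free (3, 3, 4, 1) (insufficient R2)
  P1 cannot run: need (2, 4, 0, 3) vs free (3, 3, 4, 1) (insufficient R3 and R1)
  P6 cannot run: need (4, 6, 0, 4) vs free (3, 3, 4, 1) (insufficient R2, R3 and R1)
  P8 cannot run: need (1, 4, 2, 1) vs free (3, 3, 4, 1) (insufficient R3)


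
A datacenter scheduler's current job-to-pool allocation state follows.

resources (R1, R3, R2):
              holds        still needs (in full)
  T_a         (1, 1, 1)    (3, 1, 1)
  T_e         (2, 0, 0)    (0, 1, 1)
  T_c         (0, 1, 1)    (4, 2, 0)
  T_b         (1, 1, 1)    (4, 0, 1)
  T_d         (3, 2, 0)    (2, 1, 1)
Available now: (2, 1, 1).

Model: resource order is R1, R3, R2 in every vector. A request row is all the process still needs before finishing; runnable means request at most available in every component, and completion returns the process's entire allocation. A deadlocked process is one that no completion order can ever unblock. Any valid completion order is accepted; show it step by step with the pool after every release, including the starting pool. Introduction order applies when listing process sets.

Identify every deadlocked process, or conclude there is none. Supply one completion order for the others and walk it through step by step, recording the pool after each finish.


The deadlocked set is empty.
Key observation: beginning at T_e, releases accumulate fast enough that every process eventually fits.
A valid finishing order for the others: T_e, T_a, T_d, T_b, T_c. Step-by-step check:
  pool = (2, 1, 1)
  run T_e (needs (0, 1, 1), free (2, 1, 1)); after release of (2, 0, 0) the pool is (4, 1, 1)
  run T_a (needs (3, 1, 1), free (4, 1, 1)); after release of (1, 1, 1) the pool is (5, 2, 2)
  run T_d (needs (2, 1, 1), free (5, 2, 2)); after release of (3, 2, 0) the pool is (8, 4, 2)
  run T_b (needs (4, 0, 1), free (8, 4, 2)); after release of (1, 1, 1) the pool is (9, 5, 3)
  run T_c (needs (4, 2, 0), free (9, 5, 3)); after release of (0, 1, 1) the pool is (9, 6, 4)


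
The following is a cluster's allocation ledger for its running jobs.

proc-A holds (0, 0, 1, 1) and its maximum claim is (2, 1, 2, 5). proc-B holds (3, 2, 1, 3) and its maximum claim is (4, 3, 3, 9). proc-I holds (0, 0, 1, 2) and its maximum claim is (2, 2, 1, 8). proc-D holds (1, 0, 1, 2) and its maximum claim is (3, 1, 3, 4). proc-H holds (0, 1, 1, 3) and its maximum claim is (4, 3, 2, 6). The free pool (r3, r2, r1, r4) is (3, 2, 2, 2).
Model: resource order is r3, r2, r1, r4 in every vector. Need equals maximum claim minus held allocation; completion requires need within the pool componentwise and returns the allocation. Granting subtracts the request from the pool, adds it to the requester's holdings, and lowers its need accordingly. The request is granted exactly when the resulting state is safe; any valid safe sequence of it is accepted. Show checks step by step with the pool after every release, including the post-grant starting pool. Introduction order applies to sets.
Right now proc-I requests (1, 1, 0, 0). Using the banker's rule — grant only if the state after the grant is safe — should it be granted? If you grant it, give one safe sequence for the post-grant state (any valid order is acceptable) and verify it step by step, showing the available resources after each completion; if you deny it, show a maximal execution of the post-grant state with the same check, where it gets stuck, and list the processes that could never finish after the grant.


DENY: after the grant no complete ordering would exist.
Key observation: after proc-D, proc-A the pool peaks at (3, 1, 4, 5), and each blocked process is short somewhere: proc-B on r4; proc-I on r4; proc-H on r3, r2.
On the post-grant state, proc-D, proc-A is a maximal run — nothing extends it. Verifying each step:
  pool = (2, 1, 2, 2)
  proc-D: need (2, 1, 2, 2) fits (2, 1, 2, 2); releases (1, 0, 1, 2), pool now (3, 1, 3, 4)
  proc-A: need (2, 1, 1, 4) fits (3, 1, 3, 4); releases (0, 0, 1, 1), pool now (3, 1, 4, 5)
  proc-B cannot run: need (1, 1, 2, 6) vs free (3, 1, 4, 5) (insufficient r4)
  proc-I cannot run: need (1, 1, 0, 6) vs free (3, 1, 4, 5) (insufficient r4)
  proc-H cannot run: need (4, 2, 1, 3) vs free (3, 1, 4, 5) (insufficient r3 and r2)
Post-grant, the permanently blocked set is proc-B, proc-I and proc-H.
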